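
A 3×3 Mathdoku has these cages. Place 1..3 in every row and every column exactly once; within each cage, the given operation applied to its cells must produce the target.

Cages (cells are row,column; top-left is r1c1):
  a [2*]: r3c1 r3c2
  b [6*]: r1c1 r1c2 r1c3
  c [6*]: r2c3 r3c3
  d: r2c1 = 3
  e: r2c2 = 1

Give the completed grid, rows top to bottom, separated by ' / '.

2 3 1 / 3 1 2 / 1 2 3

D is a freebie, so r2c1 = 3.
Cage e is given, so r2c2 = 1.
Row 2 already has 3, so r2c3 = 2.
Column 2 already has 1, which forces r3c2 = 2.
Column 3 now contains 2, leaving r3c3 = 3.
The 3 cells of cage b must have product 6, which forces r1c1 = 2.
Column 2 now contains 2; hence r1c2 = 3.
3 is placed in column 3, so r1c3 = 1.
Row 3 already has 2, so r3c1 = 1.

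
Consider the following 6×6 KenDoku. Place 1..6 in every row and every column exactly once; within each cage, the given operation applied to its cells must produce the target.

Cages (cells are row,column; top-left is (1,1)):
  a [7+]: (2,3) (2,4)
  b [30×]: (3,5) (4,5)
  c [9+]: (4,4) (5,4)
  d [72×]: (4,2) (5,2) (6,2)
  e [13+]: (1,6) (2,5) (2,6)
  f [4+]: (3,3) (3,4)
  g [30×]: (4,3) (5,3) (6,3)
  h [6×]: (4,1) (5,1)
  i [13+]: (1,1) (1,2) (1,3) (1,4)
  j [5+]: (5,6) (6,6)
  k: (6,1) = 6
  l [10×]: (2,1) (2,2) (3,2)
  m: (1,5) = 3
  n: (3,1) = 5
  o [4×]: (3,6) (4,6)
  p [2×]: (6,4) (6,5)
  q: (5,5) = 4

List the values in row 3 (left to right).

Cage m is given, so (1,5) = 3.
Cage n is a single given cell, leaving (3,1) = 5.
Row 3 now contains 5, which forces (3,5) = 6.
6 is placed in column 5, so (4,5) = 5.
Q is a freebie, which forces (5,5) = 4.
Cage k is a single given cell, which forces (6,1) = 6.
Cage l has product 10; hence (2,2) = 5.
4 is placed in column 5, so (2,5) = 2.
Row 2 already has 5, leaving (2,6) = 6.
Column 5 already has 2; hence (6,5) = 1.
Column 6 already has 6, which forces (1,6) = 5.
Row 2 now contains 2, so (2,1) = 1.
Cage l needs product 10, which forces (3,2) = 2.
1 is placed in row 6, leaving (6,4) = 2.
In row 3, 4 can only go at (3,6), so (3,6) = 4.
4 is placed in column 6, so (4,6) = 1.
The two cells of cage j must have sum 5; hence (5,6) = 2.
4 is placed in column 6; hence (6,6) = 3.
Cage h's pair has product 6, leaving (4,1) = 2.
2 is placed in row 4, so (4,3) = 6.
2 is placed in row 5, so (5,1) = 3.
Row 5 already has 3; hence (5,2) = 6.
Row 5 already has 3, so (5,3) = 1.
Row 5 now contains 6, which forces (5,4) = 5.
Row 6 already has 3, leaving (6,2) = 4.
Row 6 already has 3, so (6,3) = 5.
Column 1 already has 2, which forces (1,1) = 4.
Column 2 already has 4, leaving (1,2) = 1.
The 4 cells of cage i must have sum 13, leaving (1,3) = 2.
The 4 cells of cage i must have sum 13, which forces (1,4) = 6.
1 is placed in column 3, leaving (3,3) = 3.
Cage f's pair has sum 4; hence (3,4) = 1.
Row 4 now contains 6; hence (4,2) = 3.
The two cells of cage c must have sum 9, which forces (4,4) = 4.
Column 3 already has 3; hence (2,3) = 4.
4 is placed in column 4, leaving (2,4) = 3.
Completed grid: 4 1 2 6 3 5 / 1 5 4 3 2 6 / 5 2 3 1 6 4 / 2 3 6 4 5 1 / 3 6 1 5 4 2 / 6 4 5 2 1 3.

5 2 3 1 6 4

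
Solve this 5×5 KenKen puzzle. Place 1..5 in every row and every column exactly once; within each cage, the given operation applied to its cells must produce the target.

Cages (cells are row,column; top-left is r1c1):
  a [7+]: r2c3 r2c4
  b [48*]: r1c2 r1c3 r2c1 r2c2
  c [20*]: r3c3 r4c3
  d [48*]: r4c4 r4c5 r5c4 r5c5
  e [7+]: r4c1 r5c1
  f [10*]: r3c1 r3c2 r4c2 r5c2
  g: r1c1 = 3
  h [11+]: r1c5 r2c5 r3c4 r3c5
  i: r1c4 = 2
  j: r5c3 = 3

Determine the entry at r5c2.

2

Cage g is given, so r1c1 = 3.
I is a freebie, which forces r1c4 = 2.
The 4 cells of cage f must have product 10, leaving r3c1 = 1.
J is a freebie; hence r5c3 = 3.
Cage b has product 48, so r2c1 = 4.
The 4 cells of cage b must have product 48; hence r2c2 = 3.
4 is placed in row 2; hence r2c3 = 2.
Row 2 already has 3, leaving r2c4 = 5.
5 is placed in row 2, which forces r2c5 = 1.
Column 5 now contains 1, so r5c5 = 4.
Column 5 already has 4, which forces r1c5 = 5.
The 4 cells of cage h must have sum 11; hence r3c4 = 3.
Cage h has sum 11, which forces r3c5 = 2.
Cage d has product 48, so r4c4 = 4.
Column 5 already has 4; hence r4c5 = 3.
4 is placed in row 5, leaving r5c4 = 1.
2 is placed in row 3, leaving r3c2 = 5.
Cage c's pair has product 20, so r3c3 = 4.
Cage f has product 10, so r4c2 = 1.
Row 4 now contains 4; hence r4c3 = 5.
Cage f needs product 10; hence r5c2 = 2.
Column 2 already has 1, which forces r1c2 = 4.
Column 3 already has 4; hence r1c3 = 1.
Row 4 now contains 5, leaving r4c1 = 2.
2 is placed in row 5, leaving r5c1 = 5.
Filled in: 3 4 1 2 5 / 4 3 2 5 1 / 1 5 4 3 2 / 2 1 5 4 3 / 5 2 3 1 4.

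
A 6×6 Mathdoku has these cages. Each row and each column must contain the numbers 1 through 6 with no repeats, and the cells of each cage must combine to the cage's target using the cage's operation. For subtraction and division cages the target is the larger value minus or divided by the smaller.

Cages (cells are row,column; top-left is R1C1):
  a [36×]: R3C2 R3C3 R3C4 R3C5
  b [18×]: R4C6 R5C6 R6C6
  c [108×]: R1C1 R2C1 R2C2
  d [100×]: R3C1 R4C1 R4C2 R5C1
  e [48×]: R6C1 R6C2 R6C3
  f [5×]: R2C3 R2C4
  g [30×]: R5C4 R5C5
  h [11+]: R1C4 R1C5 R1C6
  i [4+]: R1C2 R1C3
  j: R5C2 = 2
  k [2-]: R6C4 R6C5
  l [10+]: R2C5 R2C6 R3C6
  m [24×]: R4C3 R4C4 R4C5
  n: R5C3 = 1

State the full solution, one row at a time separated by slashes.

6 1 3 4 2 5 / 3 6 5 1 4 2 / 5 3 2 6 1 4 / 1 5 4 2 3 6 / 4 2 1 5 6 3 / 2 4 6 3 5 1

Cage c needs product 108, leaving R1C1 = 6.
Cage c has product 108; hence R2C1 = 3.
Cage c needs product 108, which forces R2C2 = 6.
The 4 cells of cage d must have product 100, so R4C2 = 5.
J is a freebie, so R5C2 = 2.
Cage n is given, which forces R5C3 = 1.
Column 2 already has 2, which forces R6C2 = 4.
Cage i needs two cells with sum 4, so R1C2 = 1.
Column 3 already has 1, leaving R1C3 = 3.
Column 3 already has 1, leaving R2C3 = 5.
The two cells of cage f must have product 5, leaving R2C4 = 1.
1 is placed in column 2, which forces R3C2 = 3.
Row 6 already has 4, so R6C1 = 2.
The 3 cells of cage e must have product 48, which forces R6C3 = 6.
Cage l has sum 10; hence R2C5 = 4.
The 3 cells of cage l must have sum 10; hence R2C6 = 2.
Column 3 now contains 6, leaving R3C3 = 2.
The 4 cells of cage a must have product 36, leaving R3C4 = 6.
Cage a has product 36, which forces R3C5 = 1.
Cage l needs sum 10, leaving R3C6 = 4.
Column 3 already has 2, which forces R4C3 = 4.
6 is placed in column 4; hence R5C4 = 5.
Row 5 now contains 5, so R5C5 = 6.
Row 5 now contains 6; hence R5C6 = 3.
5 is placed in column 4, so R6C4 = 3.
3 is placed in row 6, so R6C5 = 5.
3 is placed in column 6, which forces R6C6 = 1.
Cage h has sum 11, so R1C4 = 4.
Column 5 now contains 5; hence R1C5 = 2.
4 is placed in column 6; hence R1C6 = 5.
Row 3 already has 4; hence R3C1 = 5.
Row 4 now contains 4, which forces R4C1 = 1.
3 is placed in column 4, so R4C4 = 2.
The 3 cells of cage m must have product 24; hence R4C5 = 3.
1 is placed in column 6, which forces R4C6 = 6.
Row 5 now contains 5; hence R5C1 = 4.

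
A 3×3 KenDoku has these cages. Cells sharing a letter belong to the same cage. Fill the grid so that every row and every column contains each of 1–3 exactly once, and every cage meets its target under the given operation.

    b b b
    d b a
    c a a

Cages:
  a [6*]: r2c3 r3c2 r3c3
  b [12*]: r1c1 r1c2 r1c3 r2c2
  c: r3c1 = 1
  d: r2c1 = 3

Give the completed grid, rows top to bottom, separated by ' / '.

2 1 3 / 3 2 1 / 1 3 2

D is a freebie, leaving r2c1 = 3.
Cage b has product 12, leaving r2c2 = 2.
Row 2 already has 2, which forces r2c3 = 1.
Cage c is a single given cell, which forces r3c1 = 1.
Row 3 already has 1; hence r3c2 = 3.
3 is placed in row 3, so r3c3 = 2.
Column 1 already has 1; hence r1c1 = 2.
Column 2 already has 3, which forces r1c2 = 1.
Column 3 now contains 2, leaving r1c3 = 3.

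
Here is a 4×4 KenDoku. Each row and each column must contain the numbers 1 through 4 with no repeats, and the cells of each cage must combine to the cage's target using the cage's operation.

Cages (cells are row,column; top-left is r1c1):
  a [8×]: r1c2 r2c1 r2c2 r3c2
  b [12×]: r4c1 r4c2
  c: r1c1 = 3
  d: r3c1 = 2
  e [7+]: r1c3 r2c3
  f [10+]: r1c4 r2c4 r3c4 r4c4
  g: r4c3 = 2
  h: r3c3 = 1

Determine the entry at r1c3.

C is a freebie, which forces r1c1 = 3.
3 is placed in row 1, so r1c3 = 4.
Cage a needs product 8, so r2c1 = 1.
4 is placed in column 3; hence r2c3 = 3.
D is a freebie, leaving r3c1 = 2.
Cage h is a single given cell, leaving r3c3 = 1.
3 is placed in column 1, so r4c1 = 4.
Row 4 already has 4, leaving r4c2 = 3.
Cage g is given, leaving r4c3 = 2.
2 is placed in row 4, leaving r4c4 = 1.
Cage a needs product 8; hence r1c2 = 1.
Column 4 already has 1; hence r1c4 = 2.
Cage a has product 8, so r2c2 = 2.
The 4 cells of cage f must have sum 10, which forces r2c4 = 4.
1 is placed in row 3, so r3c2 = 4.
The 4 cells of cage f must have sum 10, which forces r3c4 = 3.
The full grid is 3 1 4 2 / 1 2 3 4 / 2 4 1 3 / 4 3 2 1.

4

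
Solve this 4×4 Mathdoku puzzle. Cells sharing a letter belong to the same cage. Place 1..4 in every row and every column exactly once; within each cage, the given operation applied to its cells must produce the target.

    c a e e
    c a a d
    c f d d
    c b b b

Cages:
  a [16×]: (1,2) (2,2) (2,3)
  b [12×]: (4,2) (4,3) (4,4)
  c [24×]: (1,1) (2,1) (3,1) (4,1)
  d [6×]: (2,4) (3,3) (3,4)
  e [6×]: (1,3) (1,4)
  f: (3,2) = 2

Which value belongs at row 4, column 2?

3

F is a freebie, leaving (3,2) = 2.
Column 2 already has 2, so (1,2) = 4.
Cage a needs product 16; hence (2,2) = 1.
The 3 cells of cage a must have product 16, which forces (2,3) = 4.
Cage d needs product 6; hence (2,4) = 2.
Column 2 now contains 1, so (4,2) = 3.
Row 4 already has 3, so (4,3) = 1.
Row 4 now contains 1, which forces (4,4) = 4.
Cage c needs product 24; hence (1,1) = 1.
The two cells of cage e must have product 6, which forces (1,3) = 2.
Column 4 already has 2, which forces (1,4) = 3.
2 is placed in row 2; hence (2,1) = 3.
Cage c needs product 24, so (3,1) = 4.
Column 3 now contains 1, which forces (3,3) = 3.
Cage d has product 6; hence (3,4) = 1.
Row 4 now contains 4, so (4,1) = 2.
The full grid is 1 4 2 3 / 3 1 4 2 / 4 2 3 1 / 2 3 1 4.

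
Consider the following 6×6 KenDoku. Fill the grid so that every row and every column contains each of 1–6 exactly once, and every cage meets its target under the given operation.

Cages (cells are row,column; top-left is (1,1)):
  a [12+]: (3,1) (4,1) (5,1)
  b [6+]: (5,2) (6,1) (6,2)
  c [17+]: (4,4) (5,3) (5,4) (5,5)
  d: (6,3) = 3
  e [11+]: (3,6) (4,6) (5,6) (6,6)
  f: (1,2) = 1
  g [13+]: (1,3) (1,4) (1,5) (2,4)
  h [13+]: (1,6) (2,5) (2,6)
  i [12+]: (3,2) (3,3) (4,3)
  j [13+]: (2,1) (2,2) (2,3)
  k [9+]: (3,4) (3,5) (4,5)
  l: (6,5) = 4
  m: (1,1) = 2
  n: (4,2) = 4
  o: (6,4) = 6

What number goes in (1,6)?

Cage m is a single given cell; hence (1,1) = 2.
Cage f is given, so (1,2) = 1.
Cage n is a single given cell, leaving (4,2) = 4.
D is a freebie, which forces (6,3) = 3.
O is a freebie; hence (6,4) = 6.
Cage l is given, so (6,5) = 4.
Cage g has sum 13, leaving (2,4) = 1.
Cage b has sum 6, leaving (5,2) = 3.
Row 6 now contains 3, leaving (6,1) = 1.
Row 6 now contains 3, which forces (6,2) = 2.
2 is placed in row 6, which forces (6,6) = 5.
The only place for 6 in row 1 is (1,6).
In row 5, 1 can only go at (5,6), so (5,6) = 1.
In column 1, 6 can only go at (2,1), so (2,1) = 6.
Row 2 already has 6; hence (2,2) = 5.
The 3 cells of cage j must have sum 13, leaving (2,3) = 2.
Row 2 already has 5, which forces (2,5) = 3.
Row 2 now contains 2; hence (2,6) = 4.
Column 2 now contains 5; hence (3,2) = 6.
The 4 cells of cage g must have sum 13, so (1,3) = 4.
Cage g needs sum 13; hence (1,4) = 3.
Column 5 now contains 3, so (1,5) = 5.
Column 4 already has 3, which forces (3,4) = 2.
5 is placed in column 5; hence (3,5) = 1.
Row 3 now contains 2, which forces (3,6) = 3.
Column 4 already has 2; hence (4,4) = 5.
Column 6 already has 3, so (4,6) = 2.
5 is placed in column 4, so (5,4) = 4.
Cage a has sum 12, so (3,1) = 4.
1 is placed in row 3; hence (3,3) = 5.
Row 4 now contains 5; hence (4,1) = 3.
Row 4 now contains 5, which forces (4,3) = 1.
Row 4 already has 2, leaving (4,5) = 6.
4 is placed in row 5, leaving (5,1) = 5.
Cage c needs sum 17, leaving (5,3) = 6.
Cage c needs sum 17; hence (5,5) = 2.
Filled in: 2 1 4 3 5 6 / 6 5 2 1 3 4 / 4 6 5 2 1 3 / 3 4 1 5 6 2 / 5 3 6 4 2 1 / 1 2 3 6 4 5.

6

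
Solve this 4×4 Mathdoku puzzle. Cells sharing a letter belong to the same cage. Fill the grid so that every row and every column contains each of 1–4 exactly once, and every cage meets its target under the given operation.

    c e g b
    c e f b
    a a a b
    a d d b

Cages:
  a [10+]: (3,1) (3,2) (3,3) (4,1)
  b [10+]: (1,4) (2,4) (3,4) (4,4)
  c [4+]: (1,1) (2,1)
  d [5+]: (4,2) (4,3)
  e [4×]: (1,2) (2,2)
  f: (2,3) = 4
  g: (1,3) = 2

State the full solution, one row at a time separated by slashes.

1 4 2 3 / 3 1 4 2 / 2 3 1 4 / 4 2 3 1

G is a freebie, leaving (1,3) = 2.
Cage f is given, so (2,3) = 4.
The two cells of cage e must have product 4; hence (1,2) = 4.
4 is placed in row 2, so (2,2) = 1.
4 is placed in column 2; hence (4,2) = 2.
Cage c's pair has sum 4, which forces (1,1) = 1.
Row 1 now contains 1, leaving (1,4) = 3.
Row 2 now contains 1, so (2,1) = 3.
3 is placed in column 4; hence (2,4) = 2.
Cage a needs sum 10; hence (3,1) = 2.
2 is placed in column 2, leaving (3,2) = 3.
Cage a has sum 10, which forces (3,3) = 1.
Row 3 now contains 1; hence (3,4) = 4.
Cage a has sum 10, which forces (4,1) = 4.
Cage d's pair has sum 5, so (4,3) = 3.
Column 4 already has 4, leaving (4,4) = 1.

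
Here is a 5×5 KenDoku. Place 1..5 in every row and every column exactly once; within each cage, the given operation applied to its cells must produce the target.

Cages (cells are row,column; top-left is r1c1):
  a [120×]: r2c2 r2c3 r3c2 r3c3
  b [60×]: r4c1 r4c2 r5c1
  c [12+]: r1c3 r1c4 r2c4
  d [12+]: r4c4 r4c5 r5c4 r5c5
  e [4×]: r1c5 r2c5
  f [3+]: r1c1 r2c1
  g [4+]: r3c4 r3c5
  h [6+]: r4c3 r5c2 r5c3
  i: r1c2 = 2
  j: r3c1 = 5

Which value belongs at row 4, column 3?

1

I is a freebie, leaving r1c2 = 2.
J is a freebie, so r3c1 = 5.
Row 1 already has 2, which forces r1c1 = 1.
Row 1 now contains 1, which forces r1c5 = 4.
Cage f's pair has sum 3; hence r2c1 = 2.
Column 5 already has 4, which forces r2c5 = 1.
1 is placed in column 5, so r3c5 = 3.
Cage b needs product 60; hence r4c2 = 5.
Row 4 now contains 5; hence r4c5 = 2.
Column 5 already has 2, which forces r5c5 = 5.
Cage a has product 120, which forces r2c2 = 3.
The 4 cells of cage a must have product 120, which forces r2c3 = 5.
The 3 cells of cage c must have sum 12; hence r2c4 = 4.
Row 3 already has 3, which forces r3c2 = 4.
Cage a has product 120; hence r3c3 = 2.
Row 3 already has 3, so r3c4 = 1.
Column 4 now contains 1, which forces r4c4 = 3.
Column 2 now contains 3, leaving r5c2 = 1.
Column 3 already has 2; hence r5c3 = 4.
Column 4 now contains 1, leaving r5c4 = 2.
5 is placed in column 3, so r1c3 = 3.
Column 4 now contains 3, which forces r1c4 = 5.
3 is placed in row 4, which forces r4c1 = 4.
3 is placed in row 4, so r4c3 = 1.
4 is placed in row 5, which forces r5c1 = 3.
Filled in: 1 2 3 5 4 / 2 3 5 4 1 / 5 4 2 1 3 / 4 5 1 3 2 / 3 1 4 2 5.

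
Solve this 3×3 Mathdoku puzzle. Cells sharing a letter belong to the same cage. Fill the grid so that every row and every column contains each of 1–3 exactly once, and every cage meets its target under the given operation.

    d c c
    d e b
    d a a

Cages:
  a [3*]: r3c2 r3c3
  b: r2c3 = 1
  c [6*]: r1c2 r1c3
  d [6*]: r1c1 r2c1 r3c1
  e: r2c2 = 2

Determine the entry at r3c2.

1

Cage e is given, leaving r2c2 = 2.
Cage b is a single given cell; hence r2c3 = 1.
1 is placed in column 3, leaving r3c3 = 3.
2 is placed in column 2; hence r1c2 = 3.
Column 3 now contains 3, leaving r1c3 = 2.
Row 2 already has 1, leaving r2c1 = 3.
Row 3 already has 3, so r3c2 = 1.
2 is placed in row 1, which forces r1c1 = 1.
Row 3 already has 1, leaving r3c1 = 2.
The full grid is 1 3 2 / 3 2 1 / 2 1 3.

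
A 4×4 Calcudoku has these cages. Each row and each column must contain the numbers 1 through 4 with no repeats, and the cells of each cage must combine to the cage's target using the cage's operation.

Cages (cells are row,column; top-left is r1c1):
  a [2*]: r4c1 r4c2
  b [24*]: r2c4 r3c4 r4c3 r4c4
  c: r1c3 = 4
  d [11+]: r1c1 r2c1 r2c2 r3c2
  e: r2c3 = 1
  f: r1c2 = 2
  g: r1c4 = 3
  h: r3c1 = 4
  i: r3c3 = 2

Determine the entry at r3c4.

Cage f is a single given cell, leaving r1c2 = 2.
Cage c is a single given cell, so r1c3 = 4.
Cage g is a single given cell; hence r1c4 = 3.
Cage e is a single given cell, which forces r2c3 = 1.
Cage h is given, so r3c1 = 4.
Cage i is given, so r3c3 = 2.
Row 3 already has 2, so r3c4 = 1.
Column 2 now contains 2, leaving r4c2 = 1.
Column 3 now contains 2, which forces r4c3 = 3.
3 is placed in row 1, which forces r1c1 = 1.
The 4 cells of cage d must have sum 11; hence r2c1 = 3.
Cage d needs sum 11, so r2c2 = 4.
Row 2 now contains 4, which forces r2c4 = 2.
1 is placed in row 3, which forces r3c2 = 3.
Row 4 already has 1, so r4c1 = 2.
Column 4 already has 2, which forces r4c4 = 4.
Completed grid: 1 2 4 3 / 3 4 1 2 / 4 3 2 1 / 2 1 3 4.

1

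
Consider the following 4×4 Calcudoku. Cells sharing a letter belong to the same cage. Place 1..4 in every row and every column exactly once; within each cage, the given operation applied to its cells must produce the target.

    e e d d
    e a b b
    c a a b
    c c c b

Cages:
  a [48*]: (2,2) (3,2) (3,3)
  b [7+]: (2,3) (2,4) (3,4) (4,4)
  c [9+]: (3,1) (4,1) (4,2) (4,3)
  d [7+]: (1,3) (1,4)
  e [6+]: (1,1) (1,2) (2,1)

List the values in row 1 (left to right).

The 3 cells of cage a must have product 48; hence (2,2) = 4.
The 4 cells of cage b must have sum 7; hence (2,3) = 1.
The 3 cells of cage a must have product 48, which forces (3,2) = 3.
Cage a has product 48, which forces (3,3) = 4.
Column 3 already has 4, so (1,3) = 3.
Cage d's pair has sum 7, so (1,4) = 4.
Cage c has sum 9, which forces (4,1) = 4.
Cage c needs sum 9, which forces (4,2) = 1.
Column 3 already has 3, which forces (4,3) = 2.
Row 4 already has 2, so (4,4) = 3.
Cage e has sum 6; hence (1,1) = 1.
1 is placed in column 2, which forces (1,2) = 2.
Cage e needs sum 6, so (2,1) = 3.
Column 4 now contains 3, leaving (2,4) = 2.
The 4 cells of cage c must have sum 9, which forces (3,1) = 2.
Cage b has sum 7; hence (3,4) = 1.
Filled in: 1 2 3 4 / 3 4 1 2 / 2 3 4 1 / 4 1 2 3.

1 2 3 4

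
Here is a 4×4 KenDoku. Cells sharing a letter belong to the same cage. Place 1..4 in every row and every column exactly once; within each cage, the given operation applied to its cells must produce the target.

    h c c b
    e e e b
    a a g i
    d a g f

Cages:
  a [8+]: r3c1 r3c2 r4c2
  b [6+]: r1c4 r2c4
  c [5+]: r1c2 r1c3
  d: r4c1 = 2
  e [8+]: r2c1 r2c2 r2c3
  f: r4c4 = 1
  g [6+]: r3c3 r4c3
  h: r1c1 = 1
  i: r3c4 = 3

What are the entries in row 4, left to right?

2 3 4 1

Cage h is a single given cell, so r1c1 = 1.
I is a freebie, leaving r3c4 = 3.
Cage d is a single given cell; hence r4c1 = 2.
Row 4 already has 2, leaving r4c3 = 4.
F is a freebie, which forces r4c4 = 1.
Column 1 now contains 2; hence r3c1 = 4.
The 3 cells of cage a must have sum 8; hence r3c2 = 1.
4 is placed in column 3; hence r3c3 = 2.
1 is placed in row 4; hence r4c2 = 3.
3 is placed in column 2, which forces r1c2 = 2.
2 is placed in column 3, leaving r1c3 = 3.
Row 1 now contains 2, leaving r1c4 = 4.
Column 1 now contains 4, so r2c1 = 3.
3 is placed in column 2, which forces r2c2 = 4.
Cage e has sum 8, leaving r2c3 = 1.
Column 4 now contains 4, leaving r2c4 = 2.
The full grid is 1 2 3 4 / 3 4 1 2 / 4 1 2 3 / 2 3 4 1.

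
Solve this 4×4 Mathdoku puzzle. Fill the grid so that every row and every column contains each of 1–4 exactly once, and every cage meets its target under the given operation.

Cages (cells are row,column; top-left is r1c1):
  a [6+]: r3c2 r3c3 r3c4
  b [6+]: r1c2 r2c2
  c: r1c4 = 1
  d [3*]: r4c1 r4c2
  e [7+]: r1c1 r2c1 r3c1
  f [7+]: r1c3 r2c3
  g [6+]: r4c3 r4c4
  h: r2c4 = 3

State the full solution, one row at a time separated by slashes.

Cage c is a single given cell, leaving r1c4 = 1.
Cage h is given, so r2c4 = 3.
Column 4 now contains 3; hence r3c4 = 2.
Column 4 now contains 2, so r4c4 = 4.
Cage f needs two cells with sum 7, so r1c3 = 3.
Row 2 now contains 3, so r2c3 = 4.
3 is placed in column 3; hence r3c3 = 1.
4 is placed in row 4; hence r4c3 = 2.
The 3 cells of cage e must have sum 7; hence r1c1 = 2.
The two cells of cage b must have sum 6; hence r1c2 = 4.
The 3 cells of cage e must have sum 7, so r2c1 = 1.
4 is placed in row 2, so r2c2 = 2.
Row 3 already has 1, which forces r3c1 = 4.
Row 3 already has 1, leaving r3c2 = 3.
Column 1 already has 1, so r4c1 = 3.
Column 2 now contains 3; hence r4c2 = 1.

2 4 3 1 / 1 2 4 3 / 4 3 1 2 / 3 1 2 4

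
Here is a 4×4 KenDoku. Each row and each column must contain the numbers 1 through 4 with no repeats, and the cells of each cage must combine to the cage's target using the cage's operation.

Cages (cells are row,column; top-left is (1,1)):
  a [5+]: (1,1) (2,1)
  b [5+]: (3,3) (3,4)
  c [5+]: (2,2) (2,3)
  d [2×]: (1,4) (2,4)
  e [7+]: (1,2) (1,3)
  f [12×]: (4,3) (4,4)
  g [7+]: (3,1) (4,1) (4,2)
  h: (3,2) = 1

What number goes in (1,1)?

2

Cage h is given; hence (3,2) = 1.
The only place for 4 in row 3 is (3,1).
Cage g has sum 7; hence (4,1) = 1.
Cage g has sum 7, which forces (4,2) = 2.
Row 1 needs a 1, and only (1,4) is open for it.
Column 4 already has 1, which forces (2,4) = 2.
Column 4 already has 2, which forces (3,4) = 3.
3 is placed in column 4, leaving (4,4) = 4.
The two cells of cage a must have sum 5, leaving (1,1) = 2.
2 is placed in row 2, leaving (2,1) = 3.
Cage c needs two cells with sum 5; hence (2,2) = 4.
2 is placed in row 2, which forces (2,3) = 1.
Row 3 already has 3, so (3,3) = 2.
Row 4 now contains 4, which forces (4,3) = 3.
Column 2 now contains 4, leaving (1,2) = 3.
Column 3 already has 3; hence (1,3) = 4.
The full grid is 2 3 4 1 / 3 4 1 2 / 4 1 2 3 / 1 2 3 4.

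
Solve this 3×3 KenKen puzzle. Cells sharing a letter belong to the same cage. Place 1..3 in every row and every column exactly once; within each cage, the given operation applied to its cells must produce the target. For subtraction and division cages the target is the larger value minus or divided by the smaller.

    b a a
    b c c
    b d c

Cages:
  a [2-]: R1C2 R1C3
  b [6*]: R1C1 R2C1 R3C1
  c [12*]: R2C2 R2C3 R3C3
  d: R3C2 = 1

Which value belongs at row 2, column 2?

2

Cage c has product 12, so R2C2 = 2.
The 3 cells of cage c must have product 12, so R2C3 = 3.
D is a freebie, so R3C2 = 1.
Cage c has product 12, leaving R3C3 = 2.
Cage b has product 6, so R1C1 = 2.
1 is placed in column 2, leaving R1C2 = 3.
Column 3 now contains 3, which forces R1C3 = 1.
3 is placed in row 2, leaving R2C1 = 1.
Row 3 now contains 2, leaving R3C1 = 3.
Filled in: 2 3 1 / 1 2 3 / 3 1 2.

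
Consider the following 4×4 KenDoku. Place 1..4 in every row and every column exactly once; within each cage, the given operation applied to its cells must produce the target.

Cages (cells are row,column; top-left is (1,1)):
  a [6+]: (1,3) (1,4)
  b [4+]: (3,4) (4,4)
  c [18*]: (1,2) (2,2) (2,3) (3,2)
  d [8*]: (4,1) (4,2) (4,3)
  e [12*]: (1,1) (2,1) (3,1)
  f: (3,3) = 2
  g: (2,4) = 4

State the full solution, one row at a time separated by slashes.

Cage c has product 18, which forces (2,3) = 3.
Cage g is a single given cell, which forces (2,4) = 4.
F is a freebie, which forces (3,3) = 2.
Column 3 already has 2, which forces (1,3) = 4.
4 is placed in column 4, so (1,4) = 2.
Row 2 already has 4, so (2,1) = 1.
Row 2 now contains 1, leaving (2,2) = 2.
Column 3 now contains 4, so (4,3) = 1.
Row 4 now contains 1, which forces (4,4) = 3.
Row 1 already has 4, which forces (1,1) = 3.
3 is placed in row 1, so (1,2) = 1.
Cage e needs product 12; hence (3,1) = 4.
Column 2 now contains 1, leaving (3,2) = 3.
Column 4 already has 3, leaving (3,4) = 1.
The 3 cells of cage d must have product 8, so (4,1) = 2.
Row 4 now contains 1, leaving (4,2) = 4.

3 1 4 2 / 1 2 3 4 / 4 3 2 1 / 2 4 1 3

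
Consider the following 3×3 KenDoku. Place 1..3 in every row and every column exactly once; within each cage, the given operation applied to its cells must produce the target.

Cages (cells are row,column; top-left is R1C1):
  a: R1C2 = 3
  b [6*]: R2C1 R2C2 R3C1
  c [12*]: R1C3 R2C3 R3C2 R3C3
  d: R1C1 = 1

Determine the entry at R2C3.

3

D is a freebie, so R1C1 = 1.
Cage a is given, so R1C2 = 3.
3 is placed in row 1, so R1C3 = 2.
Cage c needs product 12, so R3C2 = 2.
Cage b has product 6, leaving R2C1 = 2.
2 is placed in column 2, so R2C2 = 1.
Row 2 already has 1, which forces R2C3 = 3.
2 is placed in row 3, so R3C1 = 3.
3 is placed in column 3, which forces R3C3 = 1.
Completed grid: 1 3 2 / 2 1 3 / 3 2 1.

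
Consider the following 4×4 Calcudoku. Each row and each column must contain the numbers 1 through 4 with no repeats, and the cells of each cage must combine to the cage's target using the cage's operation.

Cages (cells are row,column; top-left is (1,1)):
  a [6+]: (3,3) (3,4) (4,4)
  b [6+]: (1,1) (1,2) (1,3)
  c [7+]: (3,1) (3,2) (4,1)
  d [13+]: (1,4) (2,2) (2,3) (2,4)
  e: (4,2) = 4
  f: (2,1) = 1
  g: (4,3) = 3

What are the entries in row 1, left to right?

The 4 cells of cage d must have sum 13, leaving (1,4) = 4.
Cage f is given, leaving (2,1) = 1.
E is a freebie, which forces (4,2) = 4.
Cage g is given, so (4,3) = 3.
Cage d has sum 13; hence (2,3) = 4.
Cage a needs sum 6, which forces (3,4) = 3.
Row 4 now contains 3, leaving (4,1) = 2.
2 is placed in row 4; hence (4,4) = 1.
Column 1 now contains 2, so (1,1) = 3.
Cage d has sum 13, which forces (2,2) = 3.
3 is placed in column 4; hence (2,4) = 2.
3 is placed in row 3, so (3,1) = 4.
Cage c needs sum 7, so (3,2) = 1.
Cage a has sum 6, leaving (3,3) = 2.
Column 2 now contains 1; hence (1,2) = 2.
2 is placed in column 3; hence (1,3) = 1.
The full grid is 3 2 1 4 / 1 3 4 2 / 4 1 2 3 / 2 4 3 1.

3 2 1 4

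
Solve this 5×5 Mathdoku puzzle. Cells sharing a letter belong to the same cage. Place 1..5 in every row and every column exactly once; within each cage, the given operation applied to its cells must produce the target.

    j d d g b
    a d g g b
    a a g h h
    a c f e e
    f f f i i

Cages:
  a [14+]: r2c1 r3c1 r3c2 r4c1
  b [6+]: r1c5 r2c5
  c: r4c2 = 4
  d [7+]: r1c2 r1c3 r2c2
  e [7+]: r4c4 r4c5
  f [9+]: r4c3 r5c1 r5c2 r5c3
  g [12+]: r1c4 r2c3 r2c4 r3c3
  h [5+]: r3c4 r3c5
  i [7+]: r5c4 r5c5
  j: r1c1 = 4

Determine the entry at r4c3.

Cage j is given; hence r1c1 = 4.
C is a freebie, so r4c2 = 4.
Cage a has sum 14, which forces r3c2 = 5.
In column 1, 2 can only go at r5c1, so r5c1 = 2.
Row 5 needs a 5, and only r5c3 is open for it.
Cage f needs sum 9, so r4c3 = 1.
Cage f has sum 9, so r5c2 = 1.
Column 2 now contains 1; hence r1c2 = 3.
Cage d has sum 7; hence r1c3 = 2.
The 3 cells of cage d must have sum 7; hence r2c2 = 2.
The 4 cells of cage g must have sum 12, which forces r1c4 = 1.
Row 1 now contains 1, leaving r1c5 = 5.
The 4 cells of cage g must have sum 12, leaving r2c3 = 3.
Cage g has sum 12; hence r2c4 = 4.
5 is placed in column 5; hence r2c5 = 1.
Cage g needs sum 12; hence r3c3 = 4.
5 is placed in column 5, so r4c5 = 2.
Column 4 already has 4, which forces r5c4 = 3.
Row 5 already has 3, so r5c5 = 4.
Row 2 now contains 1, so r2c1 = 5.
Cage a has sum 14; hence r3c1 = 1.
Column 4 already has 3, which forces r3c4 = 2.
2 is placed in column 5, which forces r3c5 = 3.
Cage a needs sum 14, so r4c1 = 3.
Row 4 now contains 2, leaving r4c4 = 5.
Completed grid: 4 3 2 1 5 / 5 2 3 4 1 / 1 5 4 2 3 / 3 4 1 5 2 / 2 1 5 3 4.

1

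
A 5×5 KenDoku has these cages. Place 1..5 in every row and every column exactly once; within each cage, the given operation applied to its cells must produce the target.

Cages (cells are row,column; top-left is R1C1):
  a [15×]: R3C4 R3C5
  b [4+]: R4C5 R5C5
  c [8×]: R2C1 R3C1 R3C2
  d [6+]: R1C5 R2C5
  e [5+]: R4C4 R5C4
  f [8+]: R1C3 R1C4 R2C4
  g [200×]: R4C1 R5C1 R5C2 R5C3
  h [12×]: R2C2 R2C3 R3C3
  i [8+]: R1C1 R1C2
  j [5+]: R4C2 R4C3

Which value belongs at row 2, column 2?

Cage g has product 200; hence R4C1 = 5.
Column 1 now contains 5, leaving R1C1 = 3.
Cage i's pair has sum 8, which forces R1C2 = 5.
Cage g needs product 200; hence R5C3 = 5.
The two cells of cage a must have product 15; hence R3C4 = 3.
R4C5 and R5C5 in column 5 are {1, 3}, so R3C5 = 5.
3 is placed in column 4, so R5C4 = 1.
Row 5 already has 1, leaving R5C5 = 3.
The two cells of cage e must have sum 5, which forces R4C4 = 4.
3 is placed in column 5, leaving R4C5 = 1.
Cage f needs sum 8; hence R1C3 = 1.
4 is placed in column 4, leaving R1C4 = 2.
Row 1 now contains 2, which forces R1C5 = 4.
The 3 cells of cage f must have sum 8, which forces R2C4 = 5.
Column 5 now contains 4, so R2C5 = 2.
Cage h has product 12, so R2C2 = 1.
The 3 cells of cage h must have product 12; hence R2C3 = 3.
Cage h needs product 12, which forces R3C3 = 4.
3 is placed in column 3, leaving R4C3 = 2.
1 is placed in row 2, leaving R2C1 = 4.
The 3 cells of cage c must have product 8, which forces R3C1 = 1.
4 is placed in row 3, which forces R3C2 = 2.
Row 4 now contains 2, which forces R4C2 = 3.
Column 1 now contains 4; hence R5C1 = 2.
2 is placed in column 2, so R5C2 = 4.
The full grid is 3 5 1 2 4 / 4 1 3 5 2 / 1 2 4 3 5 / 5 3 2 4 1 / 2 4 5 1 3.

1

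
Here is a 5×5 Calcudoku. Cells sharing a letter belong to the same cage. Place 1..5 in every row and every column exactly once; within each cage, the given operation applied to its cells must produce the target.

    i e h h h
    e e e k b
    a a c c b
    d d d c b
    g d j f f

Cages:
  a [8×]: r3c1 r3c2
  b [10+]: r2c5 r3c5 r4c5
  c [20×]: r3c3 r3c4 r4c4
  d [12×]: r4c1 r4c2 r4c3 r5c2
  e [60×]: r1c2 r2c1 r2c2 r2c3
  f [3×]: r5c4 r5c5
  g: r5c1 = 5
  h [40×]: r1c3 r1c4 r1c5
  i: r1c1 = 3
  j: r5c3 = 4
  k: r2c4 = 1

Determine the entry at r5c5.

1

Cage i is given, which forces r1c1 = 3.
Cage k is given, which forces r2c4 = 1.
G is a freebie, which forces r5c1 = 5.
J is a freebie, which forces r5c3 = 4.
Column 4 now contains 1, which forces r5c4 = 3.
3 is placed in row 5, which forces r5c5 = 1.
Row 5 now contains 1, leaving r5c2 = 2.
Column 2 now contains 2; hence r1c2 = 1.
Cage e has product 60, which forces r2c1 = 4.
Cage a needs two cells with product 8, which forces r3c1 = 2.
Column 2 now contains 2, so r3c2 = 4.
Row 3 already has 2, leaving r3c3 = 1.
4 is placed in row 3, leaving r3c4 = 5.
Row 3 already has 5, so r3c5 = 3.
Column 1 now contains 2; hence r4c1 = 1.
Column 2 already has 1, which forces r4c2 = 3.
Row 4 already has 3; hence r4c3 = 2.
Row 4 now contains 2, which forces r4c4 = 4.
Row 4 now contains 2, leaving r4c5 = 5.
Column 3 already has 2, leaving r1c3 = 5.
Column 4 now contains 4, leaving r1c4 = 2.
Cage h has product 40; hence r1c5 = 4.
3 is placed in column 2, so r2c2 = 5.
The 4 cells of cage e must have product 60, leaving r2c3 = 3.
Column 5 already has 5, so r2c5 = 2.
The full grid is 3 1 5 2 4 / 4 5 3 1 2 / 2 4 1 5 3 / 1 3 2 4 5 / 5 2 4 3 1.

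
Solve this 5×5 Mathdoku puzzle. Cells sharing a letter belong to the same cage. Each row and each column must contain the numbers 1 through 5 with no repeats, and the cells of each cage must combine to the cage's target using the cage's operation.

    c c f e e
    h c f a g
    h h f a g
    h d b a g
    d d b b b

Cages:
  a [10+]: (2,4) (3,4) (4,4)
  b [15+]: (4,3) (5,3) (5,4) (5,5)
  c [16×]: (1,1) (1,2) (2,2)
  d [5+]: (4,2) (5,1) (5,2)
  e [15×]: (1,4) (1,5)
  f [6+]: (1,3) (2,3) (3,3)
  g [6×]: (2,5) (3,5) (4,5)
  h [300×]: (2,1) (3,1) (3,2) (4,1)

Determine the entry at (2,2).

The 4 cells of cage h must have product 300; hence (3,2) = 5.
The only place for 1 in column 1 is (5,1).
Cage d needs sum 5; hence (4,2) = 1.
1 is placed in row 5, which forces (5,2) = 3.
Cage c needs product 16, which forces (1,1) = 2.
1 is placed in column 2, so (1,2) = 4.
Cage c needs product 16, leaving (2,2) = 2.
Cage b needs sum 15, leaving (4,3) = 4.
Cage f has sum 6, leaving (3,3) = 2.
Column 3 already has 2; hence (5,3) = 5.
Cage g needs product 6, so (4,5) = 2.
Column 5 already has 2, so (5,5) = 4.
2 is placed in row 4, which forces (4,4) = 5.
Row 5 now contains 4, which forces (5,4) = 2.
Column 4 now contains 5; hence (1,4) = 3.
Cage e's pair has product 15; hence (1,5) = 5.
Cage h needs product 300, leaving (2,1) = 5.
Cage h needs product 300, so (3,1) = 4.
Row 3 already has 4, so (3,4) = 1.
Row 3 now contains 1, which forces (3,5) = 3.
Row 4 now contains 5, so (4,1) = 3.
Row 1 now contains 3, which forces (1,3) = 1.
The 3 cells of cage f must have sum 6, so (2,3) = 3.
Column 4 already has 1, which forces (2,4) = 4.
Column 5 already has 3, leaving (2,5) = 1.
Filled in: 2 4 1 3 5 / 5 2 3 4 1 / 4 5 2 1 3 / 3 1 4 5 2 / 1 3 5 2 4.

2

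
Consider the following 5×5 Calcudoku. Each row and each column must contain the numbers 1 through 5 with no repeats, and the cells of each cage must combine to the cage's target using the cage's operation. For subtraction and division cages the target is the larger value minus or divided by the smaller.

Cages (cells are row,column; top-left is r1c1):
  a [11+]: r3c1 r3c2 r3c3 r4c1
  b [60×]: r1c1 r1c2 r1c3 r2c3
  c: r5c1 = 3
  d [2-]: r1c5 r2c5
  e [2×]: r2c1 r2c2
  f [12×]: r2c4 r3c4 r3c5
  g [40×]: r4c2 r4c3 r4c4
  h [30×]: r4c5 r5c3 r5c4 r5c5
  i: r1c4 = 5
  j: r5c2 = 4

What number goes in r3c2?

I is a freebie; hence r1c4 = 5.
Cage c is a single given cell, leaving r5c1 = 3.
Cage j is given, leaving r5c2 = 4.
Cage b has product 60; hence r2c3 = 5.
Cage h has product 30; hence r4c5 = 3.
Cage g needs product 40, which forces r4c2 = 5.
Cage h needs product 30, so r5c5 = 5.
The only place for 2 in row 1 is r1c5.
2 is placed in column 5; hence r2c5 = 4.
4 is placed in column 5, which forces r3c5 = 1.
The 3 cells of cage f must have product 12, leaving r2c4 = 3.
Cage f needs product 12, so r3c4 = 4.
Column 4 already has 4, so r4c4 = 2.
Column 4 now contains 2, so r5c4 = 1.
Row 3 already has 4; hence r3c1 = 5.
2 is placed in row 4, so r4c1 = 1.
2 is placed in row 4, leaving r4c3 = 4.
Row 5 already has 1, leaving r5c3 = 2.
Column 1 now contains 1, so r1c1 = 4.
Column 1 now contains 1; hence r2c1 = 2.
Cage e's pair has product 2, which forces r2c2 = 1.
Cage a has sum 11; hence r3c2 = 2.
2 is placed in column 3, so r3c3 = 3.
1 is placed in column 2, so r1c2 = 3.
Column 3 already has 3, so r1c3 = 1.
The full grid is 4 3 1 5 2 / 2 1 5 3 4 / 5 2 3 4 1 / 1 5 4 2 3 / 3 4 2 1 5.

2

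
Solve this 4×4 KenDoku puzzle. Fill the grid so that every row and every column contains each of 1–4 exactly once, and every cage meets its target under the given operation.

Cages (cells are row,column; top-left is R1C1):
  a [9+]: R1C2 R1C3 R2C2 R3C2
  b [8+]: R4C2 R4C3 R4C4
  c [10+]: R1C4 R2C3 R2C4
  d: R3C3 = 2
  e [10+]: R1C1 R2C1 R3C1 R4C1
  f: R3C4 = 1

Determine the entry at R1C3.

Cage d is a single given cell, so R3C3 = 2.
Cage f is given, which forces R3C4 = 1.
The only place for 2 in row 4 is R4C1.
Row 1 needs a 2, and only R1C2 is open for it.
Cage a needs sum 9, leaving R1C3 = 3.
Row 1 now contains 3; hence R1C4 = 4.
2 is placed in column 2, leaving R2C2 = 1.
Column 3 already has 3; hence R2C3 = 4.
Column 4 now contains 4, so R2C4 = 2.
The 4 cells of cage a must have sum 9; hence R3C2 = 3.
Column 2 already has 3, leaving R4C2 = 4.
Column 3 now contains 4; hence R4C3 = 1.
Column 4 now contains 4, leaving R4C4 = 3.
Row 1 already has 4, leaving R1C1 = 1.
Row 2 now contains 4, which forces R2C1 = 3.
Row 3 already has 3, leaving R3C1 = 4.
The full grid is 1 2 3 4 / 3 1 4 2 / 4 3 2 1 / 2 4 1 3.

3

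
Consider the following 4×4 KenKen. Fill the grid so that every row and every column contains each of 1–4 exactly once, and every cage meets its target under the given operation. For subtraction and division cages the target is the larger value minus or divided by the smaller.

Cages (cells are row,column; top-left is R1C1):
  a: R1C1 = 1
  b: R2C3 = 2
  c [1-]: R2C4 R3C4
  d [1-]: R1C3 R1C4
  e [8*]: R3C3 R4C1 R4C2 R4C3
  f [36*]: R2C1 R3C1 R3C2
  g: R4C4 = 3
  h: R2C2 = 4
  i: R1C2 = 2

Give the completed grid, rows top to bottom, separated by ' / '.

A is a freebie, so R1C1 = 1.
Cage i is given, so R1C2 = 2.
The 3 cells of cage f must have product 36; hence R2C1 = 3.
Cage h is given, leaving R2C2 = 4.
B is a freebie, leaving R2C3 = 2.
Row 2 already has 2; hence R2C4 = 1.
Cage f has product 36, which forces R3C1 = 4.
The 3 cells of cage f must have product 36, so R3C2 = 3.
Cage e has product 8; hence R3C3 = 1.
3 is placed in row 3; hence R3C4 = 2.
Column 1 already has 4, leaving R4C1 = 2.
Column 2 now contains 4, so R4C2 = 1.
Column 3 already has 2, leaving R4C3 = 4.
Cage g is given; hence R4C4 = 3.
Column 3 now contains 4; hence R1C3 = 3.
3 is placed in column 4, so R1C4 = 4.

1 2 3 4 / 3 4 2 1 / 4 3 1 2 / 2 1 4 3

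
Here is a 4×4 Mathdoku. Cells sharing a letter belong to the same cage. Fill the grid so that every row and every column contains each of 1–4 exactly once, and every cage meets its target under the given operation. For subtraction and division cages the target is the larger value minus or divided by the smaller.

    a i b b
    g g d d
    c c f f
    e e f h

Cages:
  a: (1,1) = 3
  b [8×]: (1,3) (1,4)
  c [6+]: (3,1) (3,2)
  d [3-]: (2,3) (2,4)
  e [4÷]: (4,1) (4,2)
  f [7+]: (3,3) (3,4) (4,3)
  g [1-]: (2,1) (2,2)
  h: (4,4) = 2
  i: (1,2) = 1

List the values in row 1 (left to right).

A is a freebie, so (1,1) = 3.
Cage i is given, which forces (1,2) = 1.
Column 2 now contains 1; hence (4,2) = 4.
H is a freebie, leaving (4,4) = 2.
Cage b's pair has product 8, so (1,3) = 2.
2 is placed in column 4, so (1,4) = 4.
4 is placed in column 4; hence (2,4) = 1.
Cage c needs two cells with sum 6; hence (3,1) = 4.
Column 2 now contains 4, so (3,2) = 2.
Column 3 already has 2, so (3,3) = 1.
4 is placed in column 4; hence (3,4) = 3.
4 is placed in row 4, so (4,1) = 1.
Column 3 already has 1, which forces (4,3) = 3.
4 is placed in column 1, so (2,1) = 2.
2 is placed in column 2, leaving (2,2) = 3.
Row 2 now contains 1, leaving (2,3) = 4.
The full grid is 3 1 2 4 / 2 3 4 1 / 4 2 1 3 / 1 4 3 2.

3 1 2 4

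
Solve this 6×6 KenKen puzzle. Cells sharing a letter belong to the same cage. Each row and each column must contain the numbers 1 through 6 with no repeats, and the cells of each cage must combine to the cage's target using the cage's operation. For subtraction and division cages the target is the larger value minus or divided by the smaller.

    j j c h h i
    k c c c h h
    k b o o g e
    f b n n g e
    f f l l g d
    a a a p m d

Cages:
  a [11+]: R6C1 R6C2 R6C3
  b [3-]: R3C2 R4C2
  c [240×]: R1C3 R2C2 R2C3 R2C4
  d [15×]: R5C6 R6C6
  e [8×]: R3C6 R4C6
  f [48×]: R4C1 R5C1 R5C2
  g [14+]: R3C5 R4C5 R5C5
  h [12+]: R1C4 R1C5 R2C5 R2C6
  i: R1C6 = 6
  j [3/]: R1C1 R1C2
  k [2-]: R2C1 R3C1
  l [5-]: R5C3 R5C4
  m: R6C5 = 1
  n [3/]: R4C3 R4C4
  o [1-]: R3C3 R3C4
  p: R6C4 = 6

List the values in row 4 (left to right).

I is a freebie; hence R1C6 = 6.
Cage p is given, leaving R6C4 = 6.
M is a freebie, which forces R6C5 = 1.
The two cells of cage l must have difference 5, leaving R5C3 = 6.
Column 4 now contains 6, leaving R5C4 = 1.
The two cells of cage n must have quotient 3, so R4C3 = 1.
Cage n needs two cells with quotient 3; hence R4C4 = 3.
In row 6, 3 can only go at R6C6, so R6C6 = 3.
Column 6 already has 3, which forces R5C6 = 5.
5 is placed in row 5, so R5C5 = 3.
Cage f needs product 48, leaving R4C1 = 6.
Row 4 now contains 6, which forces R4C5 = 5.
5 is placed in column 5, so R3C5 = 6.
In row 2, 6 can only go at R2C2, so R2C2 = 6.
In row 2, 3 can only go at R2C1, so R2C1 = 3.
Column 1 now contains 3, leaving R1C1 = 1.
Cage j needs two cells with quotient 3, which forces R1C2 = 3.
Column 1 already has 1, which forces R3C1 = 5.
Row 3 already has 5, which forces R3C2 = 1.
Cage o needs two cells with difference 1, leaving R3C3 = 3.
The two cells of cage b must have difference 3, leaving R4C2 = 4.
Row 4 already has 4; hence R4C6 = 2.
4 is placed in column 2, which forces R5C2 = 2.
Column 2 now contains 2, so R6C2 = 5.
2 is placed in column 6, which forces R3C6 = 4.
Row 5 now contains 2, leaving R5C1 = 4.
Column 1 now contains 4; hence R6C1 = 2.
2 is placed in row 6, which forces R6C3 = 4.
Cage h needs sum 12, which forces R1C4 = 5.
Cage c has product 240, so R2C4 = 4.
Row 2 now contains 4, leaving R2C5 = 2.
4 is placed in column 6; hence R2C6 = 1.
Row 3 now contains 4, which forces R3C4 = 2.
5 is placed in row 1, so R1C3 = 2.
Column 5 already has 2, which forces R1C5 = 4.
2 is placed in row 2; hence R2C3 = 5.
The full grid is 1 3 2 5 4 6 / 3 6 5 4 2 1 / 5 1 3 2 6 4 / 6 4 1 3 5 2 / 4 2 6 1 3 5 / 2 5 4 6 1 3.

6 4 1 3 5 2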